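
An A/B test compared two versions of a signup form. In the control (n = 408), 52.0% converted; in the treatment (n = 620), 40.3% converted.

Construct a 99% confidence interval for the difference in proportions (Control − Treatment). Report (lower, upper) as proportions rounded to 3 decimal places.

(0.036, 0.198)

Each SE is √(p̂(1−p̂)/n): √(0.5200·0.4800/408) = 0.02473 and √(0.4030·0.5970/620) = 0.01970.
SE(p̂₁ − p̂₂) = √(SE₁² + SE₂²) = √(0.0006115729 + 0.00038809) = 0.03162, since the two samples are independent.
At 99% confidence z* = 2.576; margin = 2.576 × 0.03162 = 0.08145.
The difference is 0.5200 − 0.4030 = 0.1170, so the interval is 0.1170 ± 0.08145 = (0.036, 0.198).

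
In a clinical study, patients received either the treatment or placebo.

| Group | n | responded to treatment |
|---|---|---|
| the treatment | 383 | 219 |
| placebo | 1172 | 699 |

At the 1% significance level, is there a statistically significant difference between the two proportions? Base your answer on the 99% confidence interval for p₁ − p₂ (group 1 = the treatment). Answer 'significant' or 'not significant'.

First, p̂₁ = 219/383 = 0.5718; p̂₂ = 699/1172 = 0.5964.
The two standard errors are √(0.5718×0.4282/383) = 0.02528 and √(0.5964×0.4036/1172) = 0.01433.
Because the samples are independent, SE_diff = √(0.02528² + 0.01433²) = 0.02906.
Using z* = 2.576 for 99%, ME = 2.576 × 0.02906 = 0.07486.
p̂₁ − p̂₂ = -0.0246; interval -0.0246 ± 0.07486 gives (-0.09946, 0.05026).
The interval (-0.09946, 0.05026) contains 0, so the difference is not significant.

not significant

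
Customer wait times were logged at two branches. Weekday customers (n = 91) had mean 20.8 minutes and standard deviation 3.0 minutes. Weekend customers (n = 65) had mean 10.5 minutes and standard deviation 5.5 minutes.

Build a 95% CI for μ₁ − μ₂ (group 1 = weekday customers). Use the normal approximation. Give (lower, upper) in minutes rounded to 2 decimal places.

(8.83, 11.77)

SE₁ = s₁/√n₁ = 3.0/√91 = 0.3145; SE₂ = 5.5/√65 = 0.6822.
Independent samples, unequal variances: SE_diff = √(SE₁² + SE₂²) = √(0.09891025 + 0.46539684) = 0.7512.
z* = 1.960, so margin of error = 1.960 × 0.7512 = 1.4724.
Difference in means = 20.8 − 10.5 = 10.3000.
10.3000 ± 1.4724 → (8.83, 11.77).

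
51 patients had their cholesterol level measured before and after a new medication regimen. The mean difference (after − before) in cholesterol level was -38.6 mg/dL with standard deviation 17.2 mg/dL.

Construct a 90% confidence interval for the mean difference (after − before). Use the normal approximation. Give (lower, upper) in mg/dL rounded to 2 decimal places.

(-42.56, -34.64)

Paired design: SE = s_d/√n = 17.2/√51 = 2.4085.
z* = 1.645; margin of error = 1.645 × 2.4085 = 3.9620.
-38.6 ± 3.9620 → (-42.56, -34.64).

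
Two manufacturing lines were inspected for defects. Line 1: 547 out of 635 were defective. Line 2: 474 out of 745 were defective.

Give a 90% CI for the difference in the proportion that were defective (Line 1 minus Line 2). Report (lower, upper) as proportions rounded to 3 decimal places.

(0.188, 0.262)

First, p̂₁ = 547/635 = 0.8614; p̂₂ = 474/745 = 0.6362.
The two standard errors are √(0.8614×0.1386/635) = 0.01371 and √(0.6362×0.3638/745) = 0.01763.
Because the samples are independent, SE_diff = √(0.01371² + 0.01763²) = 0.02233.
Using z* = 1.645 for 90%, ME = 1.645 × 0.02233 = 0.03673.
p̂₁ − p̂₂ = 0.2252; interval 0.2252 ± 0.03673 gives (0.188, 0.262).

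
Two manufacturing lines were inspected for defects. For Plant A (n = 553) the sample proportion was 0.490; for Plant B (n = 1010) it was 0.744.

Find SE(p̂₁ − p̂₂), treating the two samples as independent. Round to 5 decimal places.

0.02531

SE₁ = √(p̂₁(1−p̂₁)/n₁) = √(0.4900·0.5100/553) = 0.02126; SE₂ = √(0.7440·0.2560/1010) = 0.01373.
Independent samples: SE of the difference = √(SE₁² + SE₂²) = √(0.0004519876 + 0.0001885129) = 0.02531.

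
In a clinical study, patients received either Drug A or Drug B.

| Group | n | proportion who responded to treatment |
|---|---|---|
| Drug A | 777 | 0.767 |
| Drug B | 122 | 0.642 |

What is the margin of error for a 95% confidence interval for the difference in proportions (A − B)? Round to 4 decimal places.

0.0901

Each SE is √(p̂(1−p̂)/n): √(0.7670·0.2330/777) = 0.01517 and √(0.6420·0.3580/122) = 0.04340.
SE(p̂₁ − p̂₂) = √(SE₁² + SE₂²) = √(0.0002301289 + 0.00188356) = 0.04597, since the two samples are independent.
At 95% confidence z* = 1.960; margin = 1.960 × 0.04597 = 0.09010.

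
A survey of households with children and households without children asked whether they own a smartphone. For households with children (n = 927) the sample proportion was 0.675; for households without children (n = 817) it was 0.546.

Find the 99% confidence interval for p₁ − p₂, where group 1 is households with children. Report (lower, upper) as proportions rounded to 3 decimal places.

Each SE is √(p̂(1−p̂)/n): √(0.6750·0.3250/927) = 0.01538 and √(0.5460·0.4540/817) = 0.01742.
SE(p̂₁ − p̂₂) = √(SE₁² + SE₂²) = √(0.0002365444 + 0.0003034564) = 0.02324, since the two samples are independent.
At 99% confidence z* = 2.576; margin = 2.576 × 0.02324 = 0.05987.
The difference is 0.6750 − 0.5460 = 0.1290, so the interval is 0.1290 ± 0.05987 = (0.069, 0.189).

(0.069, 0.189)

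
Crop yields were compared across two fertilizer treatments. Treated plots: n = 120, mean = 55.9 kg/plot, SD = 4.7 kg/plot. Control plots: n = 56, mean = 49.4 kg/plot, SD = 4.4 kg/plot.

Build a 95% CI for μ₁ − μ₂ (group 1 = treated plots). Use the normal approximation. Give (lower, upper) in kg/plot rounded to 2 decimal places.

(5.07, 7.93)

SE₁ = s₁/√n₁ = 4.7/√120 = 0.4290; SE₂ = 4.4/√56 = 0.5880.
Independent samples, unequal variances: SE_diff = √(SE₁² + SE₂²) = √(0.184041 + 0.345744) = 0.7279.
z* = 1.960, so margin of error = 1.960 × 0.7279 = 1.4267.
Difference in means = 55.9 − 49.4 = 6.5000.
6.5000 ± 1.4267 → (5.07, 7.93).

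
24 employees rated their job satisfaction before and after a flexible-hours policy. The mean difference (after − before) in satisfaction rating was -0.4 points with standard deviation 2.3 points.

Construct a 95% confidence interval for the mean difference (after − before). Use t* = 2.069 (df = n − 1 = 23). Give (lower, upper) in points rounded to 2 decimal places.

Paired design: SE = s_d/√n = 2.3/√24 = 0.4695.
t* = 2.069; margin of error = 2.069 × 0.4695 = 0.9714.
-0.4 ± 0.9714 → (-1.37, 0.57).

(-1.37, 0.57)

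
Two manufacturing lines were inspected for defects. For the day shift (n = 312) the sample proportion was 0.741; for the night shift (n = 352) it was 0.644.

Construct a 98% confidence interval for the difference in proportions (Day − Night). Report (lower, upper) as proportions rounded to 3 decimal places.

(0.014, 0.180)

SE₁ = √(p̂₁(1−p̂₁)/n₁) = √(0.7410·0.2590/312) = 0.02480; SE₂ = √(0.6440·0.3560/352) = 0.02552.
Independent samples: SE of the difference = √(SE₁² + SE₂²) = √(0.00061504 + 0.0006512704) = 0.03559.
z* for 98% confidence is 2.326, so the margin of error is 2.326 × 0.03559 = 0.08278.
Point estimate p̂₁ − p̂₂ = 0.7410 − 0.6440 = 0.0970.
0.0970 ± 0.08278 → (0.014, 0.180).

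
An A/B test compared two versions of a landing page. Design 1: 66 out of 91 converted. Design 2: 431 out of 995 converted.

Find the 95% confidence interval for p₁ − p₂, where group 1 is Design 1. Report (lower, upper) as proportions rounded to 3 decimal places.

(0.195, 0.389)

First, p̂₁ = 66/91 = 0.7253; p̂₂ = 431/995 = 0.4332.
The two standard errors are √(0.7253×0.2747/91) = 0.04679 and √(0.4332×0.5668/995) = 0.01571.
Because the samples are independent, SE_diff = √(0.04679² + 0.01571²) = 0.04936.
Using z* = 1.960 for 95%, ME = 1.960 × 0.04936 = 0.09675.
p̂₁ − p̂₂ = 0.2921; interval 0.2921 ± 0.09675 gives (0.195, 0.389).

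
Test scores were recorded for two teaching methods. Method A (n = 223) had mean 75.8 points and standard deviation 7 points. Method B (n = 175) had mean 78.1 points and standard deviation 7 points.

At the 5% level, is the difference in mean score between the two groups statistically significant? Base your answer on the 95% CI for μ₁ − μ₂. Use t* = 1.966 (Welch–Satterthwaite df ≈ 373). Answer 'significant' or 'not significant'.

Per-group SEs: s₁/√n₁ = 7/√223 = 0.4688, s₂/√n₂ = 7/√175 = 0.5292.
Unpooled SE of the difference: √(0.21977344 + 0.28005264) = 0.7070.
Margin of error = t* · SE = 1.966 × 0.7070 = 1.3900.
x̄₁ − x̄₂ = 75.8 − 78.1 = -2.3000.
CI: -2.3000 ± 1.3900 = (-3.6900, -0.9100).
The interval (-3.6900, -0.9100) does not contain 0, so the difference is significant.

significant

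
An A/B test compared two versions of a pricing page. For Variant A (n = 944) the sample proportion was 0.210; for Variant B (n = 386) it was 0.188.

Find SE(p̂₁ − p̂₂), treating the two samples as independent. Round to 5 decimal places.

0.02390

Each SE is √(p̂(1−p̂)/n): √(0.2100·0.7900/944) = 0.01326 and √(0.1880·0.8120/386) = 0.01989.
SE(p̂₁ − p̂₂) = √(SE₁² + SE₂²) = √(0.0001758276 + 0.0003956121) = 0.02390, since the two samples are independent.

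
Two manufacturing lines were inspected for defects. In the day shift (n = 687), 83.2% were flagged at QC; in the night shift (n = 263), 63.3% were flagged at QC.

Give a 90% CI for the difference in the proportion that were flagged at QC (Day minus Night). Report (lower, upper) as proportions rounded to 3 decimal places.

SE₁ = √(p̂₁(1−p̂₁)/n₁) = √(0.8320·0.1680/687) = 0.01426; SE₂ = √(0.6330·0.3670/263) = 0.02972.
Independent samples: SE of the difference = √(SE₁² + SE₂²) = √(0.0002033476 + 0.0008832784) = 0.03296.
z* for 90% confidence is 1.645, so the margin of error is 1.645 × 0.03296 = 0.05422.
Point estimate p̂₁ − p̂₂ = 0.8320 − 0.6330 = 0.1990.
0.1990 ± 0.05422 → (0.145, 0.253).

(0.145, 0.253)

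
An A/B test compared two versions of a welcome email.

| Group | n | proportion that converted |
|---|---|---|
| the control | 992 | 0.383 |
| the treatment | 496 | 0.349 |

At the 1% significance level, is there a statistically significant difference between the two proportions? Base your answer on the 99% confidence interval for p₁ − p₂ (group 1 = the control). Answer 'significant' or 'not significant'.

not significant

The two standard errors are √(0.3830×0.6170/992) = 0.01543 and √(0.3490×0.6510/496) = 0.02140.
Because the samples are independent, SE_diff = √(0.01543² + 0.02140²) = 0.02638.
Using z* = 2.576 for 99%, ME = 2.576 × 0.02638 = 0.06795.
p̂₁ − p̂₂ = 0.0340; interval 0.0340 ± 0.06795 gives (-0.03395, 0.10195).
The interval (-0.03395, 0.10195) contains 0, so the difference is not significant.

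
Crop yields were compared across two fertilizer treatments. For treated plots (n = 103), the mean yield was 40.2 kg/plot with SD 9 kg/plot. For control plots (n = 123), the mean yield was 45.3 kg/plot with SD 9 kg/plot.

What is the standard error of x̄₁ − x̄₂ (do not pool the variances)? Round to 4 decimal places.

SE₁ = s₁/√n₁ = 9/√103 = 0.8868; SE₂ = 9/√123 = 0.8115.
Independent samples, unequal variances: SE_diff = √(SE₁² + SE₂²) = √(0.78641424 + 0.65853225) = 1.2021.

1.2021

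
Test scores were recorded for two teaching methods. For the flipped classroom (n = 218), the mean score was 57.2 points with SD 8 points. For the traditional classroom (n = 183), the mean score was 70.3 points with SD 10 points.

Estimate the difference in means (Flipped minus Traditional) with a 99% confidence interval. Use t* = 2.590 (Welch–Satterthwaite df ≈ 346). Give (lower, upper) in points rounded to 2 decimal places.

Standard errors of each mean: 8/√218 = 0.5418 and 10/√183 = 0.7392.
SE(x̄₁ − x̄₂) = √(0.5418² + 0.7392²) = 0.9165 for independent samples with unequal variances.
With t* = 2.590, the margin is 2.590 × 0.9165 = 2.3737.
x̄₁ − x̄₂ = 57.2 − 70.3 = -13.1000; the interval is -13.1000 ± 2.3737 = (-15.47, -10.73).

(-15.47, -10.73)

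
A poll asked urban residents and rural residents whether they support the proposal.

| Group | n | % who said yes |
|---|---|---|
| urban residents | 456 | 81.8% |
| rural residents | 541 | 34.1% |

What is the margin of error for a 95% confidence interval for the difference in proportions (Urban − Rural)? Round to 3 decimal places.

Each SE is √(p̂(1−p̂)/n): √(0.8180·0.1820/456) = 0.01807 and √(0.3410·0.6590/541) = 0.02038.
SE(p̂₁ − p̂₂) = √(SE₁² + SE₂²) = √(0.0003265249 + 0.0004153444) = 0.02724, since the two samples are independent.
At 95% confidence z* = 1.960; margin = 1.960 × 0.02724 = 0.05339.

0.053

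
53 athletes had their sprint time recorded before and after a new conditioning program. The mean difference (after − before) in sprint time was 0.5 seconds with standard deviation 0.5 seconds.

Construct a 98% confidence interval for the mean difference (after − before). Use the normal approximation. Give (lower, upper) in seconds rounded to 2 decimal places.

Paired design: SE = s_d/√n = 0.5/√53 = 0.0687.
z* = 2.326; margin of error = 2.326 × 0.0687 = 0.1598.
0.5 ± 0.1598 → (0.34, 0.66).

(0.34, 0.66)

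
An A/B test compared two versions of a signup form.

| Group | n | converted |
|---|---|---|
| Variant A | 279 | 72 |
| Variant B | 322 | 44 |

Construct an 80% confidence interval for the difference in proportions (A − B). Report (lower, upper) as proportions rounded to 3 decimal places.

First, p̂₁ = 72/279 = 0.2581; p̂₂ = 44/322 = 0.1366.
The two standard errors are √(0.2581×0.7419/279) = 0.02620 and √(0.1366×0.8634/322) = 0.01914.
Because the samples are independent, SE_diff = √(0.02620² + 0.01914²) = 0.03245.
Using z* = 1.282 for 80%, ME = 1.282 × 0.03245 = 0.04160.
p̂₁ − p̂₂ = 0.1215; interval 0.1215 ± 0.04160 gives (0.080, 0.163).

(0.080, 0.163)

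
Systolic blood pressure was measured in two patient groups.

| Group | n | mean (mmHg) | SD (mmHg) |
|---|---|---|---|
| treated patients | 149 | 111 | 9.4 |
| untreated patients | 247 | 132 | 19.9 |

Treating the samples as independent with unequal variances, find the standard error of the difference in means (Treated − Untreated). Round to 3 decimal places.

Per-group SEs: s₁/√n₁ = 9.4/√149 = 0.7701, s₂/√n₂ = 19.9/√247 = 1.2662.
Unpooled SE of the difference: √(0.59305401 + 1.60326244) = 1.4820.

1.482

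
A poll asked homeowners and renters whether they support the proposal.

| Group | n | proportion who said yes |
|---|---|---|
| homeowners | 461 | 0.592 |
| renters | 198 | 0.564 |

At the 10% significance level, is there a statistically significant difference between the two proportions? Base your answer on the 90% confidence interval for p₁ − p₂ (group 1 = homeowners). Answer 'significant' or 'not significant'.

not significant

The two standard errors are √(0.5920×0.4080/461) = 0.02289 and √(0.5640×0.4360/198) = 0.03524.
Because the samples are independent, SE_diff = √(0.02289² + 0.03524²) = 0.04202.
Using z* = 1.645 for 90%, ME = 1.645 × 0.04202 = 0.06912.
p̂₁ − p̂₂ = 0.0280; interval 0.0280 ± 0.06912 gives (-0.04112, 0.09712).
The interval (-0.04112, 0.09712) contains 0, so the difference is not significant.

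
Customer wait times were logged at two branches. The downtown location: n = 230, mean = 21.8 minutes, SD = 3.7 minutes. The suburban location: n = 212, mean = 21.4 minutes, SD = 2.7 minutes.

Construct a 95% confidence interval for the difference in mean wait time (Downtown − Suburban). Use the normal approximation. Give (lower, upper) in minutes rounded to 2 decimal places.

(-0.20, 1.00)

SE₁ = s₁/√n₁ = 3.7/√230 = 0.2440; SE₂ = 2.7/√212 = 0.1854.
Independent samples, unequal variances: SE_diff = √(SE₁² + SE₂²) = √(0.059536 + 0.03437316) = 0.3064.
z* = 1.960, so margin of error = 1.960 × 0.3064 = 0.6005.
Difference in means = 21.8 − 21.4 = 0.4000.
0.4000 ± 0.6005 → (-0.20, 1.00).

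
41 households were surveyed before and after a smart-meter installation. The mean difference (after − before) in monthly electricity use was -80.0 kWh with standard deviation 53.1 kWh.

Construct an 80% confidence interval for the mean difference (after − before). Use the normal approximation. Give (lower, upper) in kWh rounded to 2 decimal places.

(-90.63, -69.37)

Paired design: SE = s_d/√n = 53.1/√41 = 8.2928.
z* = 1.282; margin of error = 1.282 × 8.2928 = 10.6314.
-80.0 ± 10.6314 → (-90.63, -69.37).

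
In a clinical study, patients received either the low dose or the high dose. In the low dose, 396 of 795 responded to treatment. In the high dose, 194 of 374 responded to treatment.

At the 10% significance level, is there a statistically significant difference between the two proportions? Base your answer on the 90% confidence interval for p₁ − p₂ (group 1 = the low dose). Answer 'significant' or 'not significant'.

not significant

p̂₁ = 396/795 = 0.4981 and p̂₂ = 194/374 = 0.5187.
SE₁ = √(p̂₁(1−p̂₁)/n₁) = √(0.4981·0.5019/795) = 0.01773; SE₂ = √(0.5187·0.4813/374) = 0.02584.
Independent samples: SE of the difference = √(SE₁² + SE₂²) = √(0.0003143529 + 0.0006677056) = 0.03134.
z* for 90% confidence is 1.645, so the margin of error is 1.645 × 0.03134 = 0.05155.
Point estimate p̂₁ − p̂₂ = 0.4981 − 0.5187 = -0.0206.
-0.0206 ± 0.05155 → (-0.07215, 0.03095).
The interval (-0.07215, 0.03095) contains 0, so the difference is not significant.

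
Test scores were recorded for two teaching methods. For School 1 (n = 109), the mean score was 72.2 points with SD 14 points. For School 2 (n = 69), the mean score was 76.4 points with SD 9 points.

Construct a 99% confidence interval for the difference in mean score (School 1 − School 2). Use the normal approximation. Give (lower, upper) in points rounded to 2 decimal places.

(-8.64, 0.24)

SE₁ = s₁/√n₁ = 14/√109 = 1.3410; SE₂ = 9/√69 = 1.0835.
Independent samples, unequal variances: SE_diff = √(SE₁² + SE₂²) = √(1.798281 + 1.17397225) = 1.7240.
z* = 2.576, so margin of error = 2.576 × 1.7240 = 4.4410.
Difference in means = 72.2 − 76.4 = -4.2000.
-4.2000 ± 4.4410 → (-8.64, 0.24).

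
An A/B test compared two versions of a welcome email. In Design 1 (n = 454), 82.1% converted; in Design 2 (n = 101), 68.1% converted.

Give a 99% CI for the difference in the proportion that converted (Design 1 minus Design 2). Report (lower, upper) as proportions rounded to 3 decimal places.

(0.012, 0.268)

SE₁ = √(p̂₁(1−p̂₁)/n₁) = √(0.8210·0.1790/454) = 0.01799; SE₂ = √(0.6810·0.3190/101) = 0.04638.
Independent samples: SE of the difference = √(SE₁² + SE₂²) = √(0.0003236401 + 0.0021511044) = 0.04975.
z* for 99% confidence is 2.576, so the margin of error is 2.576 × 0.04975 = 0.12816.
Point estimate p̂₁ − p̂₂ = 0.8210 − 0.6810 = 0.1400.
0.1400 ± 0.12816 → (0.012, 0.268).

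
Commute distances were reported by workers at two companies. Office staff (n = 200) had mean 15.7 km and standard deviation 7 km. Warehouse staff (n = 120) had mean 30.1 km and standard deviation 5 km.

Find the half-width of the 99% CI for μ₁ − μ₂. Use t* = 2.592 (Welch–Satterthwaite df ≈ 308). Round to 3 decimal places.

1.745

SE₁ = s₁/√n₁ = 7/√200 = 0.4950; SE₂ = 5/√120 = 0.4564.
Independent samples, unequal variances: SE_diff = √(SE₁² + SE₂²) = √(0.245025 + 0.20830096) = 0.6733.
t* = 2.592, so margin of error = 2.592 × 0.6733 = 1.7452.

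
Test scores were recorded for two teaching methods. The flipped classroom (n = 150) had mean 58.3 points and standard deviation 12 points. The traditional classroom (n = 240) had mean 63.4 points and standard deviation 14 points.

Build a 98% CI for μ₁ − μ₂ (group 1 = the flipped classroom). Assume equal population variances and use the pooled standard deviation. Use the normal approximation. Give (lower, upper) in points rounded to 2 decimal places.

(-8.31, -1.89)

Pooled variance s_p² = [149·12² + 239·14²] / (150+240−2) = 176.0309, so s_p = 13.2677.
SE_diff = s_p·√(1/n₁ + 1/n₂) = 13.2677·√(1/150 + 1/240) = 1.3809.
z* = 2.326; margin = 2.326 × 1.3809 = 3.2120.
Difference = 58.3 − 63.4 = -5.1000.
-5.1000 ± 3.2120 → (-8.31, -1.89).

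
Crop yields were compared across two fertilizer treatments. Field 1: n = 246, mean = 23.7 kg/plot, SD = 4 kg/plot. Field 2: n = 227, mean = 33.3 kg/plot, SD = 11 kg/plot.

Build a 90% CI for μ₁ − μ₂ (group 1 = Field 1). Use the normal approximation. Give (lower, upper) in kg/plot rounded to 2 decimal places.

(-10.87, -8.33)

Per-group SEs: s₁/√n₁ = 4/√246 = 0.2550, s₂/√n₂ = 11/√227 = 0.7301.
Unpooled SE of the difference: √(0.065025 + 0.53304601) = 0.7734.
Margin of error = z* · SE = 1.645 × 0.7734 = 1.2722.
x̄₁ − x̄₂ = 23.7 − 33.3 = -9.6000.
CI: -9.6000 ± 1.2722 = (-10.87, -8.33).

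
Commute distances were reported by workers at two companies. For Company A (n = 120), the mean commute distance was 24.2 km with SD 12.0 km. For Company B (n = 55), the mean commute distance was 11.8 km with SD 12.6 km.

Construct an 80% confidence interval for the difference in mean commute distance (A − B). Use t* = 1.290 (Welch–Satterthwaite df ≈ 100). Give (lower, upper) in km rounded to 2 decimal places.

Per-group SEs: s₁/√n₁ = 12.0/√120 = 1.0954, s₂/√n₂ = 12.6/√55 = 1.6990.
Unpooled SE of the difference: √(1.19990116 + 2.886601) = 2.0215.
Margin of error = t* · SE = 1.290 × 2.0215 = 2.6077.
x̄₁ − x̄₂ = 24.2 − 11.8 = 12.4000.
CI: 12.4000 ± 2.6077 = (9.79, 15.01).

(9.79, 15.01)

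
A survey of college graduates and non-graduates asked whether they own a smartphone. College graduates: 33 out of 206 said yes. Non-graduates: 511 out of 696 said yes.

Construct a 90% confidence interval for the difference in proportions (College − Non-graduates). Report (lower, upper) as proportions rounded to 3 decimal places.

(-0.624, -0.524)

p̂₁ = 33/206 = 0.1602 and p̂₂ = 511/696 = 0.7342.
SE₁ = √(p̂₁(1−p̂₁)/n₁) = √(0.1602·0.8398/206) = 0.02556; SE₂ = √(0.7342·0.2658/696) = 0.01674.
Independent samples: SE of the difference = √(SE₁² + SE₂²) = √(0.0006533136 + 0.0002802276) = 0.03055.
z* for 90% confidence is 1.645, so the margin of error is 1.645 × 0.03055 = 0.05025.
Point estimate p̂₁ − p̂₂ = 0.1602 − 0.7342 = -0.5740.
-0.5740 ± 0.05025 → (-0.624, -0.524).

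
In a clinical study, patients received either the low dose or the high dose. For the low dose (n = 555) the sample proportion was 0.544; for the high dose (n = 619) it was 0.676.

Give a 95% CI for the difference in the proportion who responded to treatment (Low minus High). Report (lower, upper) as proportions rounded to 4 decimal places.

(-0.1875, -0.0765)

Each SE is √(p̂(1−p̂)/n): √(0.5440·0.4560/555) = 0.02114 and √(0.6760·0.3240/619) = 0.01881.
SE(p̂₁ − p̂₂) = √(SE₁² + SE₂²) = √(0.0004468996 + 0.0003538161) = 0.02830, since the two samples are independent.
At 95% confidence z* = 1.960; margin = 1.960 × 0.02830 = 0.05547.
The difference is 0.5440 − 0.6760 = -0.1320, so the interval is -0.1320 ± 0.05547 = (-0.1875, -0.0765).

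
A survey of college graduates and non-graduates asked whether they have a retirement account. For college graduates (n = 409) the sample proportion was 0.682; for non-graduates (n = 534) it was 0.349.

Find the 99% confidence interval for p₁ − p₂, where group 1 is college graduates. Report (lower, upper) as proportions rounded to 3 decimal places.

(0.253, 0.413)

The two standard errors are √(0.6820×0.3180/409) = 0.02303 and √(0.3490×0.6510/534) = 0.02063.
Because the samples are independent, SE_diff = √(0.02303² + 0.02063²) = 0.03092.
Using z* = 2.576 for 99%, ME = 2.576 × 0.03092 = 0.07965.
p̂₁ − p̂₂ = 0.3330; interval 0.3330 ± 0.07965 gives (0.253, 0.413).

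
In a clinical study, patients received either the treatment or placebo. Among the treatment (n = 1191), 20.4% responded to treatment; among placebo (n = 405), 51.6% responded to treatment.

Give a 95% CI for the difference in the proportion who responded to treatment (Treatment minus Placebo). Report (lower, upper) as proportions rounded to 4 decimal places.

Each SE is √(p̂(1−p̂)/n): √(0.2040·0.7960/1191) = 0.01168 and √(0.5160·0.4840/405) = 0.02483.
SE(p̂₁ − p̂₂) = √(SE₁² + SE₂²) = √(0.0001364224 + 0.0006165289) = 0.02744, since the two samples are independent.
At 95% confidence z* = 1.960; margin = 1.960 × 0.02744 = 0.05378.
The difference is 0.2040 − 0.5160 = -0.3120, so the interval is -0.3120 ± 0.05378 = (-0.3658, -0.2582).

(-0.3658, -0.2582)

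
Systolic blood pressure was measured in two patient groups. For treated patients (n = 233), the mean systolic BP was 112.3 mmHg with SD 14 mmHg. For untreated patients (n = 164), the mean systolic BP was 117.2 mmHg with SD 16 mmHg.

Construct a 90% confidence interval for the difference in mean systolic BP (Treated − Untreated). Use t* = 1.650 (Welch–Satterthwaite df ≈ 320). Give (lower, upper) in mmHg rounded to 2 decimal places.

Per-group SEs: s₁/√n₁ = 14/√233 = 0.9172, s₂/√n₂ = 16/√164 = 1.2494.
Unpooled SE of the difference: √(0.84125584 + 1.56100036) = 1.5499.
Margin of error = t* · SE = 1.650 × 1.5499 = 2.5573.
x̄₁ − x̄₂ = 112.3 − 117.2 = -4.9000.
CI: -4.9000 ± 2.5573 = (-7.46, -2.34).

(-7.46, -2.34)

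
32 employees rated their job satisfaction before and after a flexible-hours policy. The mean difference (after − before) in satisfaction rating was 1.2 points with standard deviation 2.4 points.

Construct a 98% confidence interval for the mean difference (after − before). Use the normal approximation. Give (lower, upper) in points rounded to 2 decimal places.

(0.21, 2.19)

This is a matched-pairs design, so SE = s_d/√n = 2.4/√32 = 0.4243.
Margin = 2.326 × 0.4243 = 0.9869; the interval is 1.2 ± 0.9869 = (0.21, 2.19).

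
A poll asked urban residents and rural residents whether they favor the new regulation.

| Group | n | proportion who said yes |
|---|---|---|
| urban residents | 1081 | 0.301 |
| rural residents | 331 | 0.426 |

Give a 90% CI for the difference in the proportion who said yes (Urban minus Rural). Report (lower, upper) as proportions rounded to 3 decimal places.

(-0.175, -0.075)

SE₁ = √(p̂₁(1−p̂₁)/n₁) = √(0.3010·0.6990/1081) = 0.01395; SE₂ = √(0.4260·0.5740/331) = 0.02718.
Independent samples: SE of the difference = √(SE₁² + SE₂²) = √(0.0001946025 + 0.0007387524) = 0.03055.
z* for 90% confidence is 1.645, so the margin of error is 1.645 × 0.03055 = 0.05025.
Point estimate p̂₁ − p̂₂ = 0.3010 − 0.4260 = -0.1250.
-0.1250 ± 0.05025 → (-0.175, -0.075).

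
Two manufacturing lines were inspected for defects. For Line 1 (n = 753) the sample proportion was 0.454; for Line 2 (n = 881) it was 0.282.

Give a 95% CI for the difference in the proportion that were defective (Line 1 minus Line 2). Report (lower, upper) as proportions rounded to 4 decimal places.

The two standard errors are √(0.4540×0.5460/753) = 0.01814 and √(0.2820×0.7180/881) = 0.01516.
Because the samples are independent, SE_diff = √(0.01814² + 0.01516²) = 0.02364.
Using z* = 1.960 for 95%, ME = 1.960 × 0.02364 = 0.04633.
p̂₁ − p̂₂ = 0.1720; interval 0.1720 ± 0.04633 gives (0.1257, 0.2183).

(0.1257, 0.2183)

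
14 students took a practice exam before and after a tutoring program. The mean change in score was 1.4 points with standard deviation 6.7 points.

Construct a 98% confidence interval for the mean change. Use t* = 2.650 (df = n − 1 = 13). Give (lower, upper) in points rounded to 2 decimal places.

Paired design: SE = s_d/√n = 6.7/√14 = 1.7907.
t* = 2.650; margin of error = 2.650 × 1.7907 = 4.7454.
1.4 ± 4.7454 → (-3.35, 6.15).

(-3.35, 6.15)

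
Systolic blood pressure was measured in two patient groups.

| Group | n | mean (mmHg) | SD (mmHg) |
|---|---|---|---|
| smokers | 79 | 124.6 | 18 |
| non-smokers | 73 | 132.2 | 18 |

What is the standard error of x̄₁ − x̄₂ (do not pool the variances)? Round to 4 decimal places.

Standard errors of each mean: 18/√79 = 2.0252 and 18/√73 = 2.1067.
SE(x̄₁ − x̄₂) = √(2.0252² + 2.1067²) = 2.9223 for independent samples with unequal variances.

2.9223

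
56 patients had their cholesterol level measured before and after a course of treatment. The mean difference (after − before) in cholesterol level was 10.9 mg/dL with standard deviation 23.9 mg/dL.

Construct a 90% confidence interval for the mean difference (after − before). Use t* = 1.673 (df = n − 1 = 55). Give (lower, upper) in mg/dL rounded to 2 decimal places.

(5.56, 16.24)

Paired design: SE = s_d/√n = 23.9/√56 = 3.1938.
t* = 1.673; margin of error = 1.673 × 3.1938 = 5.3432.
10.9 ± 5.3432 → (5.56, 16.24).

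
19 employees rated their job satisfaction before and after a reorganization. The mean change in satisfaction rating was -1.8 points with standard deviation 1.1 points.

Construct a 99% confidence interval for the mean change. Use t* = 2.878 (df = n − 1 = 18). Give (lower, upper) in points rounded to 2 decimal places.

(-2.53, -1.07)

This is a matched-pairs design, so SE = s_d/√n = 1.1/√19 = 0.2524.
Margin = 2.878 × 0.2524 = 0.7264; the interval is -1.8 ± 0.7264 = (-2.53, -1.07).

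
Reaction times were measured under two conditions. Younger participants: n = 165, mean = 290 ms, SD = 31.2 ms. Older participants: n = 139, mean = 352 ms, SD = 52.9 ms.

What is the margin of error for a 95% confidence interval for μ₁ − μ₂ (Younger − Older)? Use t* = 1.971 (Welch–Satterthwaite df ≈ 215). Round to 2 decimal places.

10.06

Per-group SEs: s₁/√n₁ = 31.2/√165 = 2.4289, s₂/√n₂ = 52.9/√139 = 4.4869.
Unpooled SE of the difference: √(5.89955521 + 20.13227161) = 5.1021.
Margin of error = t* · SE = 1.971 × 5.1021 = 10.0562.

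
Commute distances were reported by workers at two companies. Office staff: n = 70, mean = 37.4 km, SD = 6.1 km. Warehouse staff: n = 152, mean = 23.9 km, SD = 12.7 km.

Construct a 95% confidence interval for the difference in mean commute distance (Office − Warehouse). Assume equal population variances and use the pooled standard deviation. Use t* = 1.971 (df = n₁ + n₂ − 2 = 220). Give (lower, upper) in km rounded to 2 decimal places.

(10.35, 16.65)

Pooled variance s_p² = [69·6.1² + 151·12.7²] / (70+152−2) = 122.3740, so s_p = 11.0623.
SE_diff = s_p·√(1/n₁ + 1/n₂) = 11.0623·√(1/70 + 1/152) = 1.5979.
t* = 1.971; margin = 1.971 × 1.5979 = 3.1495.
Difference = 37.4 − 23.9 = 13.5000.
13.5000 ± 3.1495 → (10.35, 16.65).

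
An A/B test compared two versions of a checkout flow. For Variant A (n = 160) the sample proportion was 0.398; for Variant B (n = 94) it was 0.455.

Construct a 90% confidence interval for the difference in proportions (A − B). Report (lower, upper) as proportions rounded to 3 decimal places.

(-0.163, 0.049)

The two standard errors are √(0.3980×0.6020/160) = 0.03870 and √(0.4550×0.5450/94) = 0.05136.
Because the samples are independent, SE_diff = √(0.03870² + 0.05136²) = 0.06431.
Using z* = 1.645 for 90%, ME = 1.645 × 0.06431 = 0.10579.
p̂₁ − p̂₂ = -0.0570; interval -0.0570 ± 0.10579 gives (-0.163, 0.049).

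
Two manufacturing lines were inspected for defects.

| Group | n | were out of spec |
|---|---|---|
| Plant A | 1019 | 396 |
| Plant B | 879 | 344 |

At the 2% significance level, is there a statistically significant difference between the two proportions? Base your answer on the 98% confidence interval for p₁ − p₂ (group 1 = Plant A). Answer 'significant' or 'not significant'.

Sample proportions: 396/1019 = 0.3886, 344/879 = 0.3914.
Each SE is √(p̂(1−p̂)/n): √(0.3886·0.6114/1019) = 0.01527 and √(0.3914·0.6086/879) = 0.01646.
SE(p̂₁ − p̂₂) = √(SE₁² + SE₂²) = √(0.0002331729 + 0.0002709316) = 0.02245, since the two samples are independent.
At 98% confidence z* = 2.326; margin = 2.326 × 0.02245 = 0.05222.
The difference is 0.3886 − 0.3914 = -0.0028, so the interval is -0.0028 ± 0.05222 = (-0.05502, 0.04942).
The interval (-0.05502, 0.04942) contains 0, so the difference is not significant.

not significant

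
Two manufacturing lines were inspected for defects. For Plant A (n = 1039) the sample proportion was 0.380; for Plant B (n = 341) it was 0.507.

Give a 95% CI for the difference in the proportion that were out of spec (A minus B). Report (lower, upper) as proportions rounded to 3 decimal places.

(-0.188, -0.066)

SE₁ = √(p̂₁(1−p̂₁)/n₁) = √(0.3800·0.6200/1039) = 0.01506; SE₂ = √(0.5070·0.4930/341) = 0.02707.
Independent samples: SE of the difference = √(SE₁² + SE₂²) = √(0.0002268036 + 0.0007327849) = 0.03098.
z* for 95% confidence is 1.960, so the margin of error is 1.960 × 0.03098 = 0.06072.
Point estimate p̂₁ − p̂₂ = 0.3800 − 0.5070 = -0.1270.
-0.1270 ± 0.06072 → (-0.188, -0.066).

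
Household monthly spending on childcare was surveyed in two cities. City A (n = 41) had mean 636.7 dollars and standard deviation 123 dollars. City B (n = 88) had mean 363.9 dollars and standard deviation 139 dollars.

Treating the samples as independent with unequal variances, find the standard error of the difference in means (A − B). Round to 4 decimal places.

Per-group SEs: s₁/√n₁ = 123/√41 = 19.2094, s₂/√n₂ = 139/√88 = 14.8174.
Unpooled SE of the difference: √(369.00104836 + 219.55534276) = 24.2602.

24.2602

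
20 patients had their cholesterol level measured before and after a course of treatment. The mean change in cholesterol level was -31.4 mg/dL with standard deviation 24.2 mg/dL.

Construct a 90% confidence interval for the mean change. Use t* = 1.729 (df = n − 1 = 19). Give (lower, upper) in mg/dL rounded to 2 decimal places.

(-40.76, -22.04)

This is a matched-pairs design, so SE = s_d/√n = 24.2/√20 = 5.4113.
Margin = 1.729 × 5.4113 = 9.3561; the interval is -31.4 ± 9.3561 = (-40.76, -22.04).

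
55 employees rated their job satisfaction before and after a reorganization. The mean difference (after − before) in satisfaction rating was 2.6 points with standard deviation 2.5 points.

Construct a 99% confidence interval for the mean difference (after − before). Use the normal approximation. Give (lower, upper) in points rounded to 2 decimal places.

(1.73, 3.47)

This is a matched-pairs design, so SE = s_d/√n = 2.5/√55 = 0.3371.
Margin = 2.576 × 0.3371 = 0.8684; the interval is 2.6 ± 0.8684 = (1.73, 3.47).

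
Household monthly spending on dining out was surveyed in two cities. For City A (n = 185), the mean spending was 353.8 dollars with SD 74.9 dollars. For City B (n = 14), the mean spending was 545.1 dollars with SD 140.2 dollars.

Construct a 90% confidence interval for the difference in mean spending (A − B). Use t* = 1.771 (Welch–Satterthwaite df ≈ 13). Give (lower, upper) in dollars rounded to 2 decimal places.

SE₁ = s₁/√n₁ = 74.9/√185 = 5.5068; SE₂ = 140.2/√14 = 37.4700.
Independent samples, unequal variances: SE_diff = √(SE₁² + SE₂²) = √(30.32484624 + 1404.0009) = 37.8725.
t* = 1.771, so margin of error = 1.771 × 37.8725 = 67.0722.
Difference in means = 353.8 − 545.1 = -191.3000.
-191.3000 ± 67.0722 → (-258.37, -124.23).

(-258.37, -124.23)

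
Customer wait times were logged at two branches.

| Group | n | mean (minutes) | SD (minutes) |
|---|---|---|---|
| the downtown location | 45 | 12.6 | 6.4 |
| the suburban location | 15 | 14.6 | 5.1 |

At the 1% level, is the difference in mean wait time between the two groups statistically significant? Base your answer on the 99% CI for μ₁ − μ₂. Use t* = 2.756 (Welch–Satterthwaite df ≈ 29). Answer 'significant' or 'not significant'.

not significant

SE₁ = s₁/√n₁ = 6.4/√45 = 0.9541; SE₂ = 5.1/√15 = 1.3168.
Independent samples, unequal variances: SE_diff = √(SE₁² + SE₂²) = √(0.91030681 + 1.73396224) = 1.6261.
t* = 2.756, so margin of error = 2.756 × 1.6261 = 4.4815.
Difference in means = 12.6 − 14.6 = -2.0000.
-2.0000 ± 4.4815 → (-6.4815, 2.4815).
The interval (-6.4815, 2.4815) contains 0, so the difference is not significant.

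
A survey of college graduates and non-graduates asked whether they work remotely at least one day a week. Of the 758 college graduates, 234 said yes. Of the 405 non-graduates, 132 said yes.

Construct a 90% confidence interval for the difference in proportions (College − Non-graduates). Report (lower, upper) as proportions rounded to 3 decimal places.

(-0.064, 0.030)

p̂₁ = 234/758 = 0.3087 and p̂₂ = 132/405 = 0.3259.
SE₁ = √(p̂₁(1−p̂₁)/n₁) = √(0.3087·0.6913/758) = 0.01678; SE₂ = √(0.3259·0.6741/405) = 0.02329.
Independent samples: SE of the difference = √(SE₁² + SE₂²) = √(0.0002815684 + 0.0005424241) = 0.02871.
z* for 90% confidence is 1.645, so the margin of error is 1.645 × 0.02871 = 0.04723.
Point estimate p̂₁ − p̂₂ = 0.3087 − 0.3259 = -0.0172.
-0.0172 ± 0.04723 → (-0.064, 0.030).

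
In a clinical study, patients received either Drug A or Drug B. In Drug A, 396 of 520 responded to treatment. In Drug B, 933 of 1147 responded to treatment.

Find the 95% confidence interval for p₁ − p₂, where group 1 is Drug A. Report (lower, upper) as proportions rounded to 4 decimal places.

Sample proportions: 396/520 = 0.7615, 933/1147 = 0.8134.
Each SE is √(p̂(1−p̂)/n): √(0.7615·0.2385/520) = 0.01869 and √(0.8134·0.1866/1147) = 0.01150.
SE(p̂₁ − p̂₂) = √(SE₁² + SE₂²) = √(0.0003493161 + 0.00013225) = 0.02194, since the two samples are independent.
At 95% confidence z* = 1.960; margin = 1.960 × 0.02194 = 0.04300.
The difference is 0.7615 − 0.8134 = -0.0519, so the interval is -0.0519 ± 0.04300 = (-0.0949, -0.0089).

(-0.0949, -0.0089)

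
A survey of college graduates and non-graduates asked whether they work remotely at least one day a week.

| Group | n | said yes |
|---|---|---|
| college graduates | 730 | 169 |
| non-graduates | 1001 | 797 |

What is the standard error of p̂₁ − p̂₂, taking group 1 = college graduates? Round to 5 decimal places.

Sample proportions: 169/730 = 0.2315, 797/1001 = 0.7962.
Each SE is √(p̂(1−p̂)/n): √(0.2315·0.7685/730) = 0.01561 and √(0.7962·0.2038/1001) = 0.01273.
SE(p̂₁ − p̂₂) = √(SE₁² + SE₂²) = √(0.0002436721 + 0.0001620529) = 0.02014, since the two samples are independent.

0.02014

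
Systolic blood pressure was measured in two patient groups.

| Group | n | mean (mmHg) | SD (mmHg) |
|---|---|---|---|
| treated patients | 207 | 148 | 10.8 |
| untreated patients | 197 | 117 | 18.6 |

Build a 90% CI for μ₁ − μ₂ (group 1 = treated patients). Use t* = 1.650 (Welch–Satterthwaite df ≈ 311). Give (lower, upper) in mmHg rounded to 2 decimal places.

Standard errors of each mean: 10.8/√207 = 0.7507 and 18.6/√197 = 1.3252.
SE(x̄₁ − x̄₂) = √(0.7507² + 1.3252²) = 1.5231 for independent samples with unequal variances.
With t* = 1.650, the margin is 1.650 × 1.5231 = 2.5131.
x̄₁ − x̄₂ = 148 − 117 = 31.0000; the interval is 31.0000 ± 2.5131 = (28.49, 33.51).

(28.49, 33.51)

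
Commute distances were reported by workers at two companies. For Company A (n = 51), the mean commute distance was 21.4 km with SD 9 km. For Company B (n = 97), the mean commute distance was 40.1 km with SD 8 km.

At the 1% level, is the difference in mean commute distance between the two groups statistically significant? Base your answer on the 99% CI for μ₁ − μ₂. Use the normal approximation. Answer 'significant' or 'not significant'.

significant

Per-group SEs: s₁/√n₁ = 9/√51 = 1.2603, s₂/√n₂ = 8/√97 = 0.8123.
Unpooled SE of the difference: √(1.58835609 + 0.65983129) = 1.4994.
Margin of error = z* · SE = 2.576 × 1.4994 = 3.8625.
x̄₁ − x̄₂ = 21.4 − 40.1 = -18.7000.
CI: -18.7000 ± 3.8625 = (-22.5625, -14.8375).
The interval (-22.5625, -14.8375) does not contain 0, so the difference is significant.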